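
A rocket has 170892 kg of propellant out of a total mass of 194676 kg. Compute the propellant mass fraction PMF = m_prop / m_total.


PMF = 170892 / 194676 = 0.878

0.878


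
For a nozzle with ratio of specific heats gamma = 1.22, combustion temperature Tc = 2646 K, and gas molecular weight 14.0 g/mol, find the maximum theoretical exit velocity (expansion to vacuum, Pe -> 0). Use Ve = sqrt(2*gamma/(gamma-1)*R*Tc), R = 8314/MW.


R = 8314 / 14.0 = 593.86 J/(kg.K)
Ve = sqrt(2 * 1.22 / (1.22 - 1) * 593.86 * 2646) = 4175 m/s

4175 m/s


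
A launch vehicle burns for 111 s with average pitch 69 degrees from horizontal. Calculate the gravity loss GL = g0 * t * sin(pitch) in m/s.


GL = 9.81 * 111 * sin(69 deg) = 1017 m/s

1017 m/s


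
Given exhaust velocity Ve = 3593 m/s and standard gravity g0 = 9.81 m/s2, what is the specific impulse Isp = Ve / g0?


Isp = Ve / g0 = 3593 / 9.81 = 366.3 s

366.3 s


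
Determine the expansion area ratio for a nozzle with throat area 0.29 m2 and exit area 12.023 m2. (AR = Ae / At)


AR = 12.023 / 0.29 = 41.5

41.5


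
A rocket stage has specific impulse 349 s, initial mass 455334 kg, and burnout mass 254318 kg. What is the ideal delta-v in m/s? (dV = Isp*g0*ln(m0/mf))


Ve = 349 * 9.81 = 3423.69 m/s
dV = 3423.69 * ln(455334/254318) = 1994 m/s

1994 m/s


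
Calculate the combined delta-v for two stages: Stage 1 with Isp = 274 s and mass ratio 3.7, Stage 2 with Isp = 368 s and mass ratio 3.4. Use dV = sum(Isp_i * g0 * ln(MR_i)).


dV1 = 274 * 9.81 * ln(3.7) = 3516.7 m/s
dV2 = 368 * 9.81 * ln(3.4) = 4417.9 m/s
Total dV = 3516.7 + 4417.9 = 7934.6 m/s ~ 7935 m/s

7935 m/s


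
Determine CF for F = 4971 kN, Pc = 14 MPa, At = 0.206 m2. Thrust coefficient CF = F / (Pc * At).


CF = 4971000 / (14e6 * 0.206) = 1.72

1.72


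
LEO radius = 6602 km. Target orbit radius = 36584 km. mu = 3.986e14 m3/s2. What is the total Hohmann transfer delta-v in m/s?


V1 = sqrt(mu/r1) = 7770.18 m/s
dV1 = V1*(sqrt(2*r2/(r1+r2)) - 1) = 2343.75 m/s
V2 = sqrt(mu/r2) = 3300.83 m/s
dV2 = V2*(1 - sqrt(2*r1/(r1+r2))) = 1475.66 m/s
Total dV = 3819 m/s

3819 m/s


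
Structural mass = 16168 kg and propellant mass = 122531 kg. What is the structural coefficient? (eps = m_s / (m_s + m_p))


eps = 16168 / (16168 + 122531) = 0.1166

0.1166


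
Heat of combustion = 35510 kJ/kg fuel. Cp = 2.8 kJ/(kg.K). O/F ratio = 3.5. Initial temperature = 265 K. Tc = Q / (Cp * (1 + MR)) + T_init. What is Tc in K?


Tc = 35510 / (2.8 * (1 + 3.5)) + 265 = 3083 K

3083 K


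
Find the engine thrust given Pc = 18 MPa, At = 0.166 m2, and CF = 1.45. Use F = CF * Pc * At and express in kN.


F = 1.45 * 18e6 * 0.166 = 4.3326e+06 N = 4332.6 kN

4332.6 kN


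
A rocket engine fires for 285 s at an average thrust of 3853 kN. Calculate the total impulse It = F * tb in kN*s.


It = 3853 * 285 = 1098105 kN*s

1098105 kN*s


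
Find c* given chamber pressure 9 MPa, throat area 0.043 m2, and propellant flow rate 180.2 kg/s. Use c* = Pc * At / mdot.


c* = 9e6 * 0.043 / 180.2 = 2148 m/s

2148 m/s


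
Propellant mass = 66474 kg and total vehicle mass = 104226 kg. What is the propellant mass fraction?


PMF = 66474 / 104226 = 0.638

0.638


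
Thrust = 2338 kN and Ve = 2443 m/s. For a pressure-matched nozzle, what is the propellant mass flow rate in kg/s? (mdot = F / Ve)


mdot = F / Ve = 2338000 / 2443 = 957.0 kg/s

957.0 kg/s


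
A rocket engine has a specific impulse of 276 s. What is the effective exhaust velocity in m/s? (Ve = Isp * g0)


Ve = Isp * g0 = 276 * 9.81 = 2707.6 m/s

2707.6 m/s


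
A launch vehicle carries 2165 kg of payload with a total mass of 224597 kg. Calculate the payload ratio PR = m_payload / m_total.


PR = 2165 / 224597 = 0.0096

0.0096


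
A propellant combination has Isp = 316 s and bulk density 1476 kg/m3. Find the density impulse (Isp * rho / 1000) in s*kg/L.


rho*Isp = 316 * 1476 / 1000 = 466 s*kg/L

466 s*kg/L


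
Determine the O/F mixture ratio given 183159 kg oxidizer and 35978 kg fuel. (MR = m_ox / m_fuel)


MR = 183159 / 35978 = 5.09

5.09


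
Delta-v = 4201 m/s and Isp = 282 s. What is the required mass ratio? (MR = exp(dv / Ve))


Ve = 282 * 9.81 = 2766.42 m/s
MR = exp(4201 / 2766.42) = 4.566

4.566


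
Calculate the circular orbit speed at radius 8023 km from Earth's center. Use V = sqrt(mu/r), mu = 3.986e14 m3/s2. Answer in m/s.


V = sqrt(3.986e14 / 8023000) = 7049 m/s

7049 m/s


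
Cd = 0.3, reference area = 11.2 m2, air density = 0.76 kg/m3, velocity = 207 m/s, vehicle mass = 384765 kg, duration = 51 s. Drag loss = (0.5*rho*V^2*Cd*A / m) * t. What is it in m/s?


D = 0.5 * 0.76 * 207^2 * 0.3 * 11.2 = 54709.6 N
a = 54709.6 / 384765 = 0.1422 m/s2
dV = 0.1422 * 51 = 7.3 m/s

7.3 m/s


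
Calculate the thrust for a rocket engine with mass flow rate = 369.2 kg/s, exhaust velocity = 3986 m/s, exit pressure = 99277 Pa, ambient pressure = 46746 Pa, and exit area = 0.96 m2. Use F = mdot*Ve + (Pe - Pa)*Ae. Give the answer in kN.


F = 369.2 * 3986 + (99277 - 46746) * 0.96 = 1.5221e+06 N = 1522.1 kN

1522.1 kN


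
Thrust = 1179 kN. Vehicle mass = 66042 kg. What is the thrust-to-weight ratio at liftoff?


TWR = 1179000 / (66042 * 9.81) = 1.82

1.82


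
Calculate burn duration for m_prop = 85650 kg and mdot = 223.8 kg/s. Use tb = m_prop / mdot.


tb = 85650 / 223.8 = 382.7 s

382.7 s


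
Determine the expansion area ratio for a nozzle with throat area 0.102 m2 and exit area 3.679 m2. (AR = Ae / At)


AR = 3.679 / 0.102 = 36.1

36.1


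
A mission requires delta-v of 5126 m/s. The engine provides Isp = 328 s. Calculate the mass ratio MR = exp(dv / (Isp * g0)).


Ve = 328 * 9.81 = 3217.68 m/s
MR = exp(5126 / 3217.68) = 4.919

4.919


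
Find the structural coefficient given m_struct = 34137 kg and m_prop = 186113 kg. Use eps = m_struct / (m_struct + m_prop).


eps = 34137 / (34137 + 186113) = 0.155

0.155


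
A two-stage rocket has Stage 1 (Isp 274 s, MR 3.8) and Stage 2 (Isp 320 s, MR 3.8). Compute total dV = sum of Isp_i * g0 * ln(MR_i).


dV1 = 274 * 9.81 * ln(3.8) = 3588.4 m/s
dV2 = 320 * 9.81 * ln(3.8) = 4190.8 m/s
Total dV = 3588.4 + 4190.8 = 7779.2 m/s ~ 7779 m/s

7779 m/s


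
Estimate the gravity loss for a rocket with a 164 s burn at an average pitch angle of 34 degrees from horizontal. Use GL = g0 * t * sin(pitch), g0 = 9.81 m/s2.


GL = 9.81 * 164 * sin(34 deg) = 900 m/s

900 m/s


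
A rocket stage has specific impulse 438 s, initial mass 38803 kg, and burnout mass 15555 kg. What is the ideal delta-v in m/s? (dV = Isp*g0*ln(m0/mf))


Ve = 438 * 9.81 = 4296.78 m/s
dV = 4296.78 * ln(38803/15555) = 3928 m/s

3928 m/s


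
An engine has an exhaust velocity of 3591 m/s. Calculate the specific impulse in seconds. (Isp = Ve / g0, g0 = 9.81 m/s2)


Isp = Ve / g0 = 3591 / 9.81 = 366.1 s

366.1 s


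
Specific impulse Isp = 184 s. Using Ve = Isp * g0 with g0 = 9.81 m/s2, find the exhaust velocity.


Ve = Isp * g0 = 184 * 9.81 = 1805.0 m/s

1805.0 m/s


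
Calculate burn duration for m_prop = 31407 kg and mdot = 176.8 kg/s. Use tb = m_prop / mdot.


tb = 31407 / 176.8 = 177.6 s

177.6 s


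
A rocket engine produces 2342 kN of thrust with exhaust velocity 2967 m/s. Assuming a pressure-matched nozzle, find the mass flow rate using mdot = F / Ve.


mdot = F / Ve = 2342000 / 2967 = 789.3 kg/s

789.3 kg/s


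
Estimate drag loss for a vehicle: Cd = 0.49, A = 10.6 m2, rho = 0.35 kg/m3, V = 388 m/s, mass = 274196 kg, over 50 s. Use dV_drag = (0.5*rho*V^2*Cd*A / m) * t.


D = 0.5 * 0.35 * 388^2 * 0.49 * 10.6 = 136836.97 N
a = 136836.97 / 274196 = 0.499 m/s2
dV = 0.499 * 50 = 25.0 m/s

25.0 m/s


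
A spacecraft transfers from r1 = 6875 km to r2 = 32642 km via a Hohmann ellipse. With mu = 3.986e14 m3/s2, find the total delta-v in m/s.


V1 = sqrt(mu/r1) = 7614.34 m/s
dV1 = V1*(sqrt(2*r2/(r1+r2)) - 1) = 2172.53 m/s
V2 = sqrt(mu/r2) = 3494.46 m/s
dV2 = V2*(1 - sqrt(2*r1/(r1+r2))) = 1433.17 m/s
Total dV = 3606 m/s

3606 m/s


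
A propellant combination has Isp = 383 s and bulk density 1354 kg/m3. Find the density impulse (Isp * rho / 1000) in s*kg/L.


rho*Isp = 383 * 1354 / 1000 = 519 s*kg/L

519 s*kg/L


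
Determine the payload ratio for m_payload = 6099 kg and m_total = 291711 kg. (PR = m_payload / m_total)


PR = 6099 / 291711 = 0.0209

0.0209


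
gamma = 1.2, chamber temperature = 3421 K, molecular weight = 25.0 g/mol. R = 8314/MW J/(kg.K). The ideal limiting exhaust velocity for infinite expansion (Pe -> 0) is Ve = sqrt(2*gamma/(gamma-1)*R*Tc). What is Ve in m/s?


R = 8314 / 25.0 = 332.56 J/(kg.K)
Ve = sqrt(2 * 1.2 / (1.2 - 1) * 332.56 * 3421) = 3695 m/s

3695 m/s


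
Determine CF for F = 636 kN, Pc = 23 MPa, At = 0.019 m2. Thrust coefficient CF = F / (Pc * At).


CF = 636000 / (23e6 * 0.019) = 1.46

1.46


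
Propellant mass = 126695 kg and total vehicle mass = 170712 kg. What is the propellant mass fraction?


PMF = 126695 / 170712 = 0.742

0.742


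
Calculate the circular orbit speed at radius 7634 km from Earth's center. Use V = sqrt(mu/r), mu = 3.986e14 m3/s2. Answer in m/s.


V = sqrt(3.986e14 / 7634000) = 7226 m/s

7226 m/s


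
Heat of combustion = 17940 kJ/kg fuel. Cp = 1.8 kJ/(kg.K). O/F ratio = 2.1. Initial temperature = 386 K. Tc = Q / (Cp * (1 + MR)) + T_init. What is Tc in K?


Tc = 17940 / (1.8 * (1 + 2.1)) + 386 = 3601 K

3601 K


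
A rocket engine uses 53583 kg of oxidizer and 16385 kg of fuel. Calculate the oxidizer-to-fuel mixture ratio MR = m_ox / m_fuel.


MR = 53583 / 16385 = 3.27

3.27


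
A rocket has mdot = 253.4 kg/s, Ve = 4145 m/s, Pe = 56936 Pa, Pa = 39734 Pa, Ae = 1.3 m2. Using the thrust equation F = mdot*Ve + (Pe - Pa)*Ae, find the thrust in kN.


F = 253.4 * 4145 + (56936 - 39734) * 1.3 = 1.0727e+06 N = 1072.7 kN

1072.7 kN


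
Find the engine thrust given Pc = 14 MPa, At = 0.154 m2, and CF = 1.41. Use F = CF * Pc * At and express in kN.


F = 1.41 * 14e6 * 0.154 = 3.0400e+06 N = 3040.0 kN

3040.0 kN


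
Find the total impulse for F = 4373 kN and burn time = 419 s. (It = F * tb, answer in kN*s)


It = 4373 * 419 = 1832287 kN*s

1832287 kN*s


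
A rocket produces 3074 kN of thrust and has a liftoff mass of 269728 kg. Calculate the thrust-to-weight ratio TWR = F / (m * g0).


TWR = 3074000 / (269728 * 9.81) = 1.16

1.16


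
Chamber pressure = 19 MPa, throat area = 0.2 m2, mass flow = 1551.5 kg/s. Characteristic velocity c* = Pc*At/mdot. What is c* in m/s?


c* = 19e6 * 0.2 / 1551.5 = 2449 m/s

2449 m/s


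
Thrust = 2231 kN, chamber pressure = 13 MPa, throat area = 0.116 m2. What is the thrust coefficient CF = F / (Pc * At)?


CF = 2231000 / (13e6 * 0.116) = 1.48

1.48


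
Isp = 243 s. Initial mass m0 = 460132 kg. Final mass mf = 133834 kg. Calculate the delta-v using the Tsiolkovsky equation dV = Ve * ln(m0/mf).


Ve = 243 * 9.81 = 2383.83 m/s
dV = 2383.83 * ln(460132/133834) = 2944 m/s

2944 m/s


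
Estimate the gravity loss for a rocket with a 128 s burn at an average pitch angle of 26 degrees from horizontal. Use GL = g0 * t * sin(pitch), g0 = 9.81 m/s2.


GL = 9.81 * 128 * sin(26 deg) = 550 m/s

550 m/s


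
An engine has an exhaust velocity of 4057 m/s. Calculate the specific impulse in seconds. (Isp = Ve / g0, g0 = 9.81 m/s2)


Isp = Ve / g0 = 4057 / 9.81 = 413.6 s

413.6 s


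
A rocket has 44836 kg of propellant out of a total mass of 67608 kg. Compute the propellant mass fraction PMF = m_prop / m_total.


PMF = 44836 / 67608 = 0.663

0.663


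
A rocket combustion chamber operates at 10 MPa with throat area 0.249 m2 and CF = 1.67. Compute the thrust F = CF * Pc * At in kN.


F = 1.67 * 10e6 * 0.249 = 4.1583e+06 N = 4158.3 kN

4158.3 kN


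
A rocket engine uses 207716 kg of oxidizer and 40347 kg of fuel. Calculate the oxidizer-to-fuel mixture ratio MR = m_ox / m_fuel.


MR = 207716 / 40347 = 5.15

5.15


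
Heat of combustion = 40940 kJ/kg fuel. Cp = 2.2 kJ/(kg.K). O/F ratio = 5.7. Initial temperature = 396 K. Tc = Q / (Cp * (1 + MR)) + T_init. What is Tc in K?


Tc = 40940 / (2.2 * (1 + 5.7)) + 396 = 3173 K

3173 K


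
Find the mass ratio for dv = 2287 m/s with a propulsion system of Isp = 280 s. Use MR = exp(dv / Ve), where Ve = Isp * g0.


Ve = 280 * 9.81 = 2746.8 m/s
MR = exp(2287 / 2746.8) = 2.299

2.299


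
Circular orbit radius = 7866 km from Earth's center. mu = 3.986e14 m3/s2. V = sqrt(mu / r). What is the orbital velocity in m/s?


V = sqrt(3.986e14 / 7866000) = 7119 m/s

7119 m/s


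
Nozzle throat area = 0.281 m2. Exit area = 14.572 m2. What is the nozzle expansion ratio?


AR = 14.572 / 0.281 = 51.9

51.9


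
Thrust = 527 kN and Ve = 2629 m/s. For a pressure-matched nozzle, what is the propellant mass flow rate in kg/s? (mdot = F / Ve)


mdot = F / Ve = 527000 / 2629 = 200.5 kg/s

200.5 kg/s


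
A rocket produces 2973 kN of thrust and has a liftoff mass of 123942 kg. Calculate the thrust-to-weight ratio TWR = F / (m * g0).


TWR = 2973000 / (123942 * 9.81) = 2.45

2.45


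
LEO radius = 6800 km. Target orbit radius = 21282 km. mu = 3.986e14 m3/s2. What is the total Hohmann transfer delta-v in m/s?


V1 = sqrt(mu/r1) = 7656.22 m/s
dV1 = V1*(sqrt(2*r2/(r1+r2)) - 1) = 1769.65 m/s
V2 = sqrt(mu/r2) = 4327.75 m/s
dV2 = V2*(1 - sqrt(2*r1/(r1+r2))) = 1316.01 m/s
Total dV = 3086 m/s

3086 m/s


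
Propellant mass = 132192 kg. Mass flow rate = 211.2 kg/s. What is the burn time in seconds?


tb = 132192 / 211.2 = 625.9 s

625.9 s


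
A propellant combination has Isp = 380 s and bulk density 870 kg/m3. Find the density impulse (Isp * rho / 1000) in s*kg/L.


rho*Isp = 380 * 870 / 1000 = 331 s*kg/L

331 s*kg/L


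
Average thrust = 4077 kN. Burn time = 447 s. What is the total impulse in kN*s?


It = 4077 * 447 = 1822419 kN*s

1822419 kN*s


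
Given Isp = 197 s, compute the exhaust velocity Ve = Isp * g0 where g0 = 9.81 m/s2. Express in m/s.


Ve = Isp * g0 = 197 * 9.81 = 1932.6 m/s

1932.6 m/s


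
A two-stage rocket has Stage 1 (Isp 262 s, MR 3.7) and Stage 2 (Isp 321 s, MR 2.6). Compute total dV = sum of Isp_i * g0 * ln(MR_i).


dV1 = 262 * 9.81 * ln(3.7) = 3362.7 m/s
dV2 = 321 * 9.81 * ln(2.6) = 3008.9 m/s
Total dV = 3362.7 + 3008.9 = 6371.6 m/s ~ 6372 m/s

6372 m/s


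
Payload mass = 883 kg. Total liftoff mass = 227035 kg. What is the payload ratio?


PR = 883 / 227035 = 0.0039

0.0039


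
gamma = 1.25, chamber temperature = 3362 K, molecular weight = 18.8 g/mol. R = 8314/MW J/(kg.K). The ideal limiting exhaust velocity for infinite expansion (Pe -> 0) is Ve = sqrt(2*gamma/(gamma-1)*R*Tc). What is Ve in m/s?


R = 8314 / 18.8 = 442.23 J/(kg.K)
Ve = sqrt(2 * 1.25 / (1.25 - 1) * 442.23 * 3362) = 3856 m/s

3856 m/s


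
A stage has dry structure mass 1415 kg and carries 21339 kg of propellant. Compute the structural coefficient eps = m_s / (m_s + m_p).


eps = 1415 / (1415 + 21339) = 0.0622

0.0622


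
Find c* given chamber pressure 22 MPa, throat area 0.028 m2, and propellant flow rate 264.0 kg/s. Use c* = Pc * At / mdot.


c* = 22e6 * 0.028 / 264.0 = 2333 m/s

2333 m/s


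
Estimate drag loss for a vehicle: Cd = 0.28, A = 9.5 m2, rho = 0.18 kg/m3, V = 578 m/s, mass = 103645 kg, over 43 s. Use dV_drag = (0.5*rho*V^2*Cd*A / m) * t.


D = 0.5 * 0.18 * 578^2 * 0.28 * 9.5 = 79979.71 N
a = 79979.71 / 103645 = 0.7717 m/s2
dV = 0.7717 * 43 = 33.2 m/s

33.2 m/s


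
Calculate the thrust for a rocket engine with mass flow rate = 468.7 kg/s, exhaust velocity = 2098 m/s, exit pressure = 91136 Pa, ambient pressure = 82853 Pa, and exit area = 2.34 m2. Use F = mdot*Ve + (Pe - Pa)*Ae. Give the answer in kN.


F = 468.7 * 2098 + (91136 - 82853) * 2.34 = 1.0027e+06 N = 1002.7 kN

1002.7 kN


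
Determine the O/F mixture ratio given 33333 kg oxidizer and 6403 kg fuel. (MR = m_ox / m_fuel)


MR = 33333 / 6403 = 5.21

5.21


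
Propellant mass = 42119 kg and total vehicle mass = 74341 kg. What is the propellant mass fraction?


PMF = 42119 / 74341 = 0.567

0.567


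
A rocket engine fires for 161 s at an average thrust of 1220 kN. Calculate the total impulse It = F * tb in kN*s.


It = 1220 * 161 = 196420 kN*s

196420 kN*s


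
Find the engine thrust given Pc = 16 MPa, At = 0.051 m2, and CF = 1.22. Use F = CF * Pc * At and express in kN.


F = 1.22 * 16e6 * 0.051 = 995520.0 N = 995.5 kN

995.5 kN


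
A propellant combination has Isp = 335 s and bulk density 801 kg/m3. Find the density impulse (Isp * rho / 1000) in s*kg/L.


rho*Isp = 335 * 801 / 1000 = 268 s*kg/L

268 s*kg/L


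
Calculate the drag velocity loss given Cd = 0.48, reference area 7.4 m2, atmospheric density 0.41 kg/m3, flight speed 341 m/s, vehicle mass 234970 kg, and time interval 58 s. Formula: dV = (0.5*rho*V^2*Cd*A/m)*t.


D = 0.5 * 0.41 * 341^2 * 0.48 * 7.4 = 84671.17 N
a = 84671.17 / 234970 = 0.3603 m/s2
dV = 0.3603 * 58 = 20.9 m/s

20.9 m/s


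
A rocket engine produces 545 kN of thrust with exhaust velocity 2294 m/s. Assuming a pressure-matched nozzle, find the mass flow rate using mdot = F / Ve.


mdot = F / Ve = 545000 / 2294 = 237.6 kg/s

237.6 kg/s


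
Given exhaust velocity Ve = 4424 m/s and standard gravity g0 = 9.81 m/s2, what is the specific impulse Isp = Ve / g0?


Isp = Ve / g0 = 4424 / 9.81 = 451.0 s

451.0 s


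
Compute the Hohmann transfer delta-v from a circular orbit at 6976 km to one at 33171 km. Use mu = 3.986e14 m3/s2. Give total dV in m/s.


V1 = sqrt(mu/r1) = 7559.02 m/s
dV1 = V1*(sqrt(2*r2/(r1+r2)) - 1) = 2158.0 m/s
V2 = sqrt(mu/r2) = 3466.49 m/s
dV2 = V2*(1 - sqrt(2*r1/(r1+r2))) = 1422.96 m/s
Total dV = 3581 m/s

3581 m/s


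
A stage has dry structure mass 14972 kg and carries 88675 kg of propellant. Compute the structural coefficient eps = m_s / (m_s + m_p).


eps = 14972 / (14972 + 88675) = 0.1445

0.1445


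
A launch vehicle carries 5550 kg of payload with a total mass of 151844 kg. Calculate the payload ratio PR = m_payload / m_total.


PR = 5550 / 151844 = 0.0366

0.0366


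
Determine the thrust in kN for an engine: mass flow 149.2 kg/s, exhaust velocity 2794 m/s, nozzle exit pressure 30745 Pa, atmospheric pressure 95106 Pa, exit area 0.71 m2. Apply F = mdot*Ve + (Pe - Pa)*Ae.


F = 149.2 * 2794 + (30745 - 95106) * 0.71 = 371168.0 N = 371.2 kN

371.2 kN


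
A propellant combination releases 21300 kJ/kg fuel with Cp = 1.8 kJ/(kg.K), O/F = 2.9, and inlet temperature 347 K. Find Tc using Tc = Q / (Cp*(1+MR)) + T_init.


Tc = 21300 / (1.8 * (1 + 2.9)) + 347 = 3381 K

3381 K


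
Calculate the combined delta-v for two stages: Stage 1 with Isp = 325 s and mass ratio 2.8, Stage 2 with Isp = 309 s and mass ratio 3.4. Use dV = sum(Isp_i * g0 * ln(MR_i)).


dV1 = 325 * 9.81 * ln(2.8) = 3282.7 m/s
dV2 = 309 * 9.81 * ln(3.4) = 3709.6 m/s
Total dV = 3282.7 + 3709.6 = 6992.3 m/s ~ 6992 m/s

6992 m/s


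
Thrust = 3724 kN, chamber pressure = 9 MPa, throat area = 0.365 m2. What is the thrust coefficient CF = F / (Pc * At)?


CF = 3724000 / (9e6 * 0.365) = 1.13

1.13


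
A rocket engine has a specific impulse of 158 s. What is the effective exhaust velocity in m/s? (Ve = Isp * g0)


Ve = Isp * g0 = 158 * 9.81 = 1550.0 m/s

1550.0 m/s


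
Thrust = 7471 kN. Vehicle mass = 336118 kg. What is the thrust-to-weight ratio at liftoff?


TWR = 7471000 / (336118 * 9.81) = 2.27

2.27


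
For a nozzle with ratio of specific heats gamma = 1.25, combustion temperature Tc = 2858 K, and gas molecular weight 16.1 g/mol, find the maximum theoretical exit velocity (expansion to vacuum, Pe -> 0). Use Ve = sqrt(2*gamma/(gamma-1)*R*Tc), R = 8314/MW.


R = 8314 / 16.1 = 516.4 J/(kg.K)
Ve = sqrt(2 * 1.25 / (1.25 - 1) * 516.4 * 2858) = 3842 m/s

3842 m/s


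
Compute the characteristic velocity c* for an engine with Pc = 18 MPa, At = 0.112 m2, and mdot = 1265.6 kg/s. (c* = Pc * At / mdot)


c* = 18e6 * 0.112 / 1265.6 = 1593 m/s

1593 m/s


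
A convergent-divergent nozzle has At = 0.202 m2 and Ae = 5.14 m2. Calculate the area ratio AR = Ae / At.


AR = 5.14 / 0.202 = 25.4

25.4


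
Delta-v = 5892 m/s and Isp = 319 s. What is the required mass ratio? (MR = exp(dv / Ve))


Ve = 319 * 9.81 = 3129.39 m/s
MR = exp(5892 / 3129.39) = 6.572

6.572


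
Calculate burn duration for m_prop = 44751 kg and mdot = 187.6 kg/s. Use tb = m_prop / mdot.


tb = 44751 / 187.6 = 238.5 s

238.5 s


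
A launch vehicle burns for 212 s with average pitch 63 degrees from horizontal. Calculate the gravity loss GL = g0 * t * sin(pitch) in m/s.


GL = 9.81 * 212 * sin(63 deg) = 1853 m/s

1853 m/s


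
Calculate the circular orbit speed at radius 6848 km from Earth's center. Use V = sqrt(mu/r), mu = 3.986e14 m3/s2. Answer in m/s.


V = sqrt(3.986e14 / 6848000) = 7629 m/s

7629 m/s


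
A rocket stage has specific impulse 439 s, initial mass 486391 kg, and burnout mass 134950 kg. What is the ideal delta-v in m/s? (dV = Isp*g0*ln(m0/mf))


Ve = 439 * 9.81 = 4306.59 m/s
dV = 4306.59 * ln(486391/134950) = 5522 m/s

5522 m/s


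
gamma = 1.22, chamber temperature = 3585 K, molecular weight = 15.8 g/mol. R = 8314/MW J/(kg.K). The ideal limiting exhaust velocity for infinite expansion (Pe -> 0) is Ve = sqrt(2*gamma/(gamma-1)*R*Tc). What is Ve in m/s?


R = 8314 / 15.8 = 526.2 J/(kg.K)
Ve = sqrt(2 * 1.22 / (1.22 - 1) * 526.2 * 3585) = 4574 m/s

4574 m/s


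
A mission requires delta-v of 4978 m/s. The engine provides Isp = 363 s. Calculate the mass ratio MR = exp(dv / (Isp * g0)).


Ve = 363 * 9.81 = 3561.03 m/s
MR = exp(4978 / 3561.03) = 4.047

4.047


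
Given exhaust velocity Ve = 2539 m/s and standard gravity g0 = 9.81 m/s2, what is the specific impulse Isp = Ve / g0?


Isp = Ve / g0 = 2539 / 9.81 = 258.8 s

258.8 s


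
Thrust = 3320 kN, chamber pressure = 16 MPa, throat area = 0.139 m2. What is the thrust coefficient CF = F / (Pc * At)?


CF = 3320000 / (16e6 * 0.139) = 1.49

1.49


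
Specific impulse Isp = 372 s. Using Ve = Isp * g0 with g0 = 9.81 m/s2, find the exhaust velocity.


Ve = Isp * g0 = 372 * 9.81 = 3649.3 m/s

3649.3 m/s


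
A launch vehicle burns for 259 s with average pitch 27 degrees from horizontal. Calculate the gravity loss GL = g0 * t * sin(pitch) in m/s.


GL = 9.81 * 259 * sin(27 deg) = 1153 m/s

1153 m/s


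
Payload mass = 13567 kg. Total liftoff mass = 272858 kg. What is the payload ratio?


PR = 13567 / 272858 = 0.0497

0.0497


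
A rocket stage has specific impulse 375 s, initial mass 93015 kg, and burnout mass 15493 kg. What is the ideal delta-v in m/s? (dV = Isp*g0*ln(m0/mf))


Ve = 375 * 9.81 = 3678.75 m/s
dV = 3678.75 * ln(93015/15493) = 6594 m/s

6594 m/s


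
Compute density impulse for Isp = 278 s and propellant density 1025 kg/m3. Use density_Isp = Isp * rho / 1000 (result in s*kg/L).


rho*Isp = 278 * 1025 / 1000 = 285 s*kg/L

285 s*kg/L


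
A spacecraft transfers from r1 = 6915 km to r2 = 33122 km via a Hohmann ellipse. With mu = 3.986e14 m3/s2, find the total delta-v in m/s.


V1 = sqrt(mu/r1) = 7592.29 m/s
dV1 = V1*(sqrt(2*r2/(r1+r2)) - 1) = 2173.68 m/s
V2 = sqrt(mu/r2) = 3469.05 m/s
dV2 = V2*(1 - sqrt(2*r1/(r1+r2))) = 1430.17 m/s
Total dV = 3604 m/s

3604 m/s


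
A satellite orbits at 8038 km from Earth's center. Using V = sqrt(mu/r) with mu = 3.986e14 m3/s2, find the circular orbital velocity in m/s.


V = sqrt(3.986e14 / 8038000) = 7042 m/s

7042 m/s


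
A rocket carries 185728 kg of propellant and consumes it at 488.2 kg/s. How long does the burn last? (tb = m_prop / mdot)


tb = 185728 / 488.2 = 380.4 s

380.4 s


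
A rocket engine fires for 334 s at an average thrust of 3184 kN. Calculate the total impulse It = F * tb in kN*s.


It = 3184 * 334 = 1063456 kN*s

1063456 kN*s


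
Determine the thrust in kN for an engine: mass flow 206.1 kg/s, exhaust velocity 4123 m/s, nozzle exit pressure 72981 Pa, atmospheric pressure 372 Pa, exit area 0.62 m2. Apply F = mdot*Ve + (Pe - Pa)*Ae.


F = 206.1 * 4123 + (72981 - 372) * 0.62 = 894768.0 N = 894.8 kN

894.8 kN


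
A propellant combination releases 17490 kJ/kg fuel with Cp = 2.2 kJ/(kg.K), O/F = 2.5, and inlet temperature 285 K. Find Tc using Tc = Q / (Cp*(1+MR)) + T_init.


Tc = 17490 / (2.2 * (1 + 2.5)) + 285 = 2556 K

2556 K


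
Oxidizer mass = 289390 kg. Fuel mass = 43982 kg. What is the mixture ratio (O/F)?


MR = 289390 / 43982 = 6.58

6.58


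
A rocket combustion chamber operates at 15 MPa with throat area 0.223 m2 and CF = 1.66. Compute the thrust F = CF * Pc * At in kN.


F = 1.66 * 15e6 * 0.223 = 5.5527e+06 N = 5552.7 kN

5552.7 kN


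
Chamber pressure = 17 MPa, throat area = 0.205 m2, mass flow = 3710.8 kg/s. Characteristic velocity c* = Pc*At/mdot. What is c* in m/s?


c* = 17e6 * 0.205 / 3710.8 = 939 m/s

939 m/s


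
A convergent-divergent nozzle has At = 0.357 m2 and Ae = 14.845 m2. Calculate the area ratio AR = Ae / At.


AR = 14.845 / 0.357 = 41.6

41.6


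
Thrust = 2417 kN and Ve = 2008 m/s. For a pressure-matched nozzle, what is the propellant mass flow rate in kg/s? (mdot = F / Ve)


mdot = F / Ve = 2417000 / 2008 = 1203.7 kg/s

1203.7 kg/s


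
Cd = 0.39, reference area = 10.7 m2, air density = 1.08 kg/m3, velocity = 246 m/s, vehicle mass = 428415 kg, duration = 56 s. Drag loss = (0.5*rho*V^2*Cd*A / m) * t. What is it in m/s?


D = 0.5 * 1.08 * 246^2 * 0.39 * 10.7 = 136367.96 N
a = 136367.96 / 428415 = 0.3183 m/s2
dV = 0.3183 * 56 = 17.8 m/s

17.8 m/s


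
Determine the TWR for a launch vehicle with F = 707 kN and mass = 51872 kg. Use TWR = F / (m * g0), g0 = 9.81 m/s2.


TWR = 707000 / (51872 * 9.81) = 1.39

1.39


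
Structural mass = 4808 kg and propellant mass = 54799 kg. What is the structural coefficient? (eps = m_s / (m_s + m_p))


eps = 4808 / (4808 + 54799) = 0.0807

0.0807


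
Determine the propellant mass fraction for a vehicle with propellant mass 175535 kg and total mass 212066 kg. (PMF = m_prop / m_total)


PMF = 175535 / 212066 = 0.828

0.828


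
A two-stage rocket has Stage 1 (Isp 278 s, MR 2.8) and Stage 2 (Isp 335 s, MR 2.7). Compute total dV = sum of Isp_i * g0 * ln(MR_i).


dV1 = 278 * 9.81 * ln(2.8) = 2808.0 m/s
dV2 = 335 * 9.81 * ln(2.7) = 3264.2 m/s
Total dV = 2808.0 + 3264.2 = 6072.2 m/s ~ 6072 m/s

6072 m/s


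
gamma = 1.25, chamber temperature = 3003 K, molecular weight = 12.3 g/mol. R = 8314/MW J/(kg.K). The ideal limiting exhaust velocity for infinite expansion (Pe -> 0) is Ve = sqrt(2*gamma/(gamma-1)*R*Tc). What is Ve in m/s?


R = 8314 / 12.3 = 675.93 J/(kg.K)
Ve = sqrt(2 * 1.25 / (1.25 - 1) * 675.93 * 3003) = 4505 m/s

4505 m/s


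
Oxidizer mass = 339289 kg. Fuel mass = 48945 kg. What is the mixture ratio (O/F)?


MR = 339289 / 48945 = 6.93

6.93


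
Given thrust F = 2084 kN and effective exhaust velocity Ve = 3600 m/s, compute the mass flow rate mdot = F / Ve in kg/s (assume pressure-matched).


mdot = F / Ve = 2084000 / 3600 = 578.9 kg/s

578.9 kg/s


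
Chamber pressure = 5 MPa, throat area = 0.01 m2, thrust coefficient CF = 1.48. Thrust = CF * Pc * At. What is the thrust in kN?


F = 1.48 * 5e6 * 0.01 = 74000.0 N = 74.0 kN

74.0 kN


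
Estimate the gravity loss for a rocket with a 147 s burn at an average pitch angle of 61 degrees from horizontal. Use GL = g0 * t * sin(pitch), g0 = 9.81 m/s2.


GL = 9.81 * 147 * sin(61 deg) = 1261 m/s

1261 m/s


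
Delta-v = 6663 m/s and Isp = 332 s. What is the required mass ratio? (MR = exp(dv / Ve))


Ve = 332 * 9.81 = 3256.92 m/s
MR = exp(6663 / 3256.92) = 7.735

7.735


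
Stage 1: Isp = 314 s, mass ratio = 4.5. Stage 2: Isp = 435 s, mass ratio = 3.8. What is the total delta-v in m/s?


dV1 = 314 * 9.81 * ln(4.5) = 4633.1 m/s
dV2 = 435 * 9.81 * ln(3.8) = 5696.9 m/s
Total dV = 4633.1 + 5696.9 = 10330.0 m/s ~ 10330 m/s

10330 m/s


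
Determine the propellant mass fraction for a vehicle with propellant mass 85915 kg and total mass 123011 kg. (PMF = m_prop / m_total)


PMF = 85915 / 123011 = 0.698

0.698


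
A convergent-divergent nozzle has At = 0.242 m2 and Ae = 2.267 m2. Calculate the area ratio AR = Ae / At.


AR = 2.267 / 0.242 = 9.4

9.4


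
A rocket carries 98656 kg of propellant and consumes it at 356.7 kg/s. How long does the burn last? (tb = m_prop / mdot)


tb = 98656 / 356.7 = 276.6 s

276.6 s


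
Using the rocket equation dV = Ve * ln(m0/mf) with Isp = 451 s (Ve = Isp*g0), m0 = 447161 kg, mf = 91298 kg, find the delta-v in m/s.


Ve = 451 * 9.81 = 4424.31 m/s
dV = 4424.31 * ln(447161/91298) = 7029 m/s

7029 m/s


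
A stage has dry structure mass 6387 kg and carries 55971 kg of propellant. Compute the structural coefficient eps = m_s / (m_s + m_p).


eps = 6387 / (6387 + 55971) = 0.1024

0.1024


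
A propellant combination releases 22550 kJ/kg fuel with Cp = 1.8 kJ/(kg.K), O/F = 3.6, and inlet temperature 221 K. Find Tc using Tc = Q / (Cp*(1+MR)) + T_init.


Tc = 22550 / (1.8 * (1 + 3.6)) + 221 = 2944 K

2944 K


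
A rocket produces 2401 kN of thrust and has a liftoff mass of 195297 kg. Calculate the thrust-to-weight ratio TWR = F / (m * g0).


TWR = 2401000 / (195297 * 9.81) = 1.25

1.25


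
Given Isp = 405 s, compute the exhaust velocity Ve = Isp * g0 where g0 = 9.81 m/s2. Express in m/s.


Ve = Isp * g0 = 405 * 9.81 = 3973.1 m/s

3973.1 m/s


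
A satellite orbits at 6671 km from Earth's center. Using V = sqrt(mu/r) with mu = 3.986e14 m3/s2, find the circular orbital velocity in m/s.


V = sqrt(3.986e14 / 6671000) = 7730 m/s

7730 m/s


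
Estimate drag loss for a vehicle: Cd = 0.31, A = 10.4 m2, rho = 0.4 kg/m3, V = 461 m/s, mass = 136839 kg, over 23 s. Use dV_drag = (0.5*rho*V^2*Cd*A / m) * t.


D = 0.5 * 0.4 * 461^2 * 0.31 * 10.4 = 137033.54 N
a = 137033.54 / 136839 = 1.0014 m/s2
dV = 1.0014 * 23 = 23.0 m/s

23.0 m/s


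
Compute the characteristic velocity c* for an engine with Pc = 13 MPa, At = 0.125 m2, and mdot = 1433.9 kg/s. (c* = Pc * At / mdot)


c* = 13e6 * 0.125 / 1433.9 = 1133 m/s

1133 m/s


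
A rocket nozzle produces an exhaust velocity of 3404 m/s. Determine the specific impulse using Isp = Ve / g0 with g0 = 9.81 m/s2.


Isp = Ve / g0 = 3404 / 9.81 = 347.0 s

347.0 s


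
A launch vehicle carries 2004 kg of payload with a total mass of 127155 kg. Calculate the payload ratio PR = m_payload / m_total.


PR = 2004 / 127155 = 0.0158

0.0158


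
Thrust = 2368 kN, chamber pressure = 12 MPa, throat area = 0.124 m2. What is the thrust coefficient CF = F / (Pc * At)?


CF = 2368000 / (12e6 * 0.124) = 1.59

1.59


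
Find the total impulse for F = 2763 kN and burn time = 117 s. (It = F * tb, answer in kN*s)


It = 2763 * 117 = 323271 kN*s

323271 kN*s


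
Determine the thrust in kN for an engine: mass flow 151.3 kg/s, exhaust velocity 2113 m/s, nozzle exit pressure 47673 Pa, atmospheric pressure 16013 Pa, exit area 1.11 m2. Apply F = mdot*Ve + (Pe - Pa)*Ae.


F = 151.3 * 2113 + (47673 - 16013) * 1.11 = 354840.0 N = 354.8 kN

354.8 kN


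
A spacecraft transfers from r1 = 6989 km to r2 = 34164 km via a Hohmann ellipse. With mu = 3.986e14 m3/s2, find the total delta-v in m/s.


V1 = sqrt(mu/r1) = 7551.99 m/s
dV1 = V1*(sqrt(2*r2/(r1+r2)) - 1) = 2179.07 m/s
V2 = sqrt(mu/r2) = 3415.74 m/s
dV2 = V2*(1 - sqrt(2*r1/(r1+r2))) = 1425.03 m/s
Total dV = 3604 m/s

3604 m/s


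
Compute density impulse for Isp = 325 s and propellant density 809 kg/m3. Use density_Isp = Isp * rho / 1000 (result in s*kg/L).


rho*Isp = 325 * 809 / 1000 = 263 s*kg/L

263 s*kg/L


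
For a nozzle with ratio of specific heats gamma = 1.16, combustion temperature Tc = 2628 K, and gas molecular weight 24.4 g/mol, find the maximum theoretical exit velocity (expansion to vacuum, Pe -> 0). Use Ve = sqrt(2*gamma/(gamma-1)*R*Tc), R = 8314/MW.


R = 8314 / 24.4 = 340.74 J/(kg.K)
Ve = sqrt(2 * 1.16 / (1.16 - 1) * 340.74 * 2628) = 3603 m/s

3603 m/s


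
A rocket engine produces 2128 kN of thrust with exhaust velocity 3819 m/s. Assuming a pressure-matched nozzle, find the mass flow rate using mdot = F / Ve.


mdot = F / Ve = 2128000 / 3819 = 557.2 kg/s

557.2 kg/s


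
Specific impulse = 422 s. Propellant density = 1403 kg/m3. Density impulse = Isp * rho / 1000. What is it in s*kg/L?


rho*Isp = 422 * 1403 / 1000 = 592 s*kg/L

592 s*kg/L


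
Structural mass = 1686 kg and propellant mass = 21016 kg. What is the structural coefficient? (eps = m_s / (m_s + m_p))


eps = 1686 / (1686 + 21016) = 0.0743

0.0743


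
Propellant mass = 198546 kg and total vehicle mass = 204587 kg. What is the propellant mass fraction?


PMF = 198546 / 204587 = 0.97

0.97


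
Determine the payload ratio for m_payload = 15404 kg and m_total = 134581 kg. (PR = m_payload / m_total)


PR = 15404 / 134581 = 0.1145

0.1145


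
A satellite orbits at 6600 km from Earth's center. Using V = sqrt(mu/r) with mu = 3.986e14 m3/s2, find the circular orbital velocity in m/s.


V = sqrt(3.986e14 / 6600000) = 7771 m/s

7771 m/s


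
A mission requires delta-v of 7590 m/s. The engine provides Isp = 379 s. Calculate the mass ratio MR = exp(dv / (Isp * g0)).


Ve = 379 * 9.81 = 3717.99 m/s
MR = exp(7590 / 3717.99) = 7.702

7.702


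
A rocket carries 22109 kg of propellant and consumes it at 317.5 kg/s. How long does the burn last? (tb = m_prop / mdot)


tb = 22109 / 317.5 = 69.6 s

69.6 s


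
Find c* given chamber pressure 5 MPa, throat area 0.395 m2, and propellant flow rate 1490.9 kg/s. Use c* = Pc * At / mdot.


c* = 5e6 * 0.395 / 1490.9 = 1325 m/s

1325 m/s


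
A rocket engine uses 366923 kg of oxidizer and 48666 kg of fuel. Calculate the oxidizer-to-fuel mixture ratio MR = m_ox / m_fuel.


MR = 366923 / 48666 = 7.54

7.54


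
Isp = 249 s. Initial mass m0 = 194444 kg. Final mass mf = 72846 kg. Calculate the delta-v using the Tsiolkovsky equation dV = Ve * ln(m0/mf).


Ve = 249 * 9.81 = 2442.69 m/s
dV = 2442.69 * ln(194444/72846) = 2398 m/s

2398 m/s


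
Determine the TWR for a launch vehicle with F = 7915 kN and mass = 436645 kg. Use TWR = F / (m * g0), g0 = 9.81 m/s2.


TWR = 7915000 / (436645 * 9.81) = 1.85

1.85


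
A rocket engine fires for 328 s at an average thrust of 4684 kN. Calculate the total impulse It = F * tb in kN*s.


It = 4684 * 328 = 1536352 kN*s

1536352 kN*s


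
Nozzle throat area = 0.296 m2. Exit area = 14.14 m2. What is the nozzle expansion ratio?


AR = 14.14 / 0.296 = 47.8

47.8


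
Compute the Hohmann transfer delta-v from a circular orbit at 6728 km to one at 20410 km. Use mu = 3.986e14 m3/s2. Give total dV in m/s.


V1 = sqrt(mu/r1) = 7697.07 m/s
dV1 = V1*(sqrt(2*r2/(r1+r2)) - 1) = 1742.95 m/s
V2 = sqrt(mu/r2) = 4419.24 m/s
dV2 = V2*(1 - sqrt(2*r1/(r1+r2))) = 1307.4 m/s
Total dV = 3050 m/s

3050 m/s


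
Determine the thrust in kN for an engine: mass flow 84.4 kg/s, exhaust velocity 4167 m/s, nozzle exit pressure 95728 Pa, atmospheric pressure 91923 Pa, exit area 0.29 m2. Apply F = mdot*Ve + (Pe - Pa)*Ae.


F = 84.4 * 4167 + (95728 - 91923) * 0.29 = 352798.0 N = 352.8 kN

352.8 kN


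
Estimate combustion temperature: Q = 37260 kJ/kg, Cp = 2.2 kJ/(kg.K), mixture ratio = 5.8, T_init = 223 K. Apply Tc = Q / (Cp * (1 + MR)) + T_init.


Tc = 37260 / (2.2 * (1 + 5.8)) + 223 = 2714 K

2714 K


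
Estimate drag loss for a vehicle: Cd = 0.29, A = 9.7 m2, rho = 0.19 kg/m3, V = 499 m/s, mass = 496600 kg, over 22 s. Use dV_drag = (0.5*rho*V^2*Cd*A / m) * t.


D = 0.5 * 0.19 * 499^2 * 0.29 * 9.7 = 66541.78 N
a = 66541.78 / 496600 = 0.134 m/s2
dV = 0.134 * 22 = 2.9 m/s

2.9 m/s


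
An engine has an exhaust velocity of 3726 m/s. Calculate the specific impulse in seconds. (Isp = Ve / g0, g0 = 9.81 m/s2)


Isp = Ve / g0 = 3726 / 9.81 = 379.8 s

379.8 s


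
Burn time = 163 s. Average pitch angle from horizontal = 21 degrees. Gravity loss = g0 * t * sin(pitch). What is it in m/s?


GL = 9.81 * 163 * sin(21 deg) = 573 m/s

573 m/s


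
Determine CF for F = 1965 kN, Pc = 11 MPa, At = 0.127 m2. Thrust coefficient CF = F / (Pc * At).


CF = 1965000 / (11e6 * 0.127) = 1.41

1.41


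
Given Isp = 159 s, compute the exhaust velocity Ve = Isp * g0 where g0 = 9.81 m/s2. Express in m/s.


Ve = Isp * g0 = 159 * 9.81 = 1559.8 m/s

1559.8 m/s


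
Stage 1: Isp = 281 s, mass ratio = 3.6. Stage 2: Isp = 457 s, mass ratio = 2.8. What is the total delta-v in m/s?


dV1 = 281 * 9.81 * ln(3.6) = 3531.0 m/s
dV2 = 457 * 9.81 * ln(2.8) = 4616.0 m/s
Total dV = 3531.0 + 4616.0 = 8147.0 m/s ~ 8147 m/s

8147 m/s


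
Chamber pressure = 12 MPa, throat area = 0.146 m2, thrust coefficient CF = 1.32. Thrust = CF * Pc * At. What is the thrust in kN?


F = 1.32 * 12e6 * 0.146 = 2.3126e+06 N = 2312.6 kN

2312.6 kN


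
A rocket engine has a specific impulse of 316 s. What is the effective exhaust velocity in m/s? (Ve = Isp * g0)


Ve = Isp * g0 = 316 * 9.81 = 3100.0 m/s

3100.0 m/s


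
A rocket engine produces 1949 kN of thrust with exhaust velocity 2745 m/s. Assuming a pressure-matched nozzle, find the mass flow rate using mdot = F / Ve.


mdot = F / Ve = 1949000 / 2745 = 710.0 kg/s

710.0 kg/s


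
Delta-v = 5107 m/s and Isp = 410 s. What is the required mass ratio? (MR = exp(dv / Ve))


Ve = 410 * 9.81 = 4022.1 m/s
MR = exp(5107 / 4022.1) = 3.56

3.56


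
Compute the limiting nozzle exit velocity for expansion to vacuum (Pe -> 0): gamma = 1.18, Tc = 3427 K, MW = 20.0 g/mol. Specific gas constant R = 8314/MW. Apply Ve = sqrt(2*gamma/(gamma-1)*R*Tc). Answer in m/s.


R = 8314 / 20.0 = 415.7 J/(kg.K)
Ve = sqrt(2 * 1.18 / (1.18 - 1) * 415.7 * 3427) = 4322 m/s

4322 m/s


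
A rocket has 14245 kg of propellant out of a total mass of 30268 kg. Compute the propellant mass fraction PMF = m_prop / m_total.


PMF = 14245 / 30268 = 0.471

0.471


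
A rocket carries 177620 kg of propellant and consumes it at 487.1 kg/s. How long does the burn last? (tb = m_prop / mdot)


tb = 177620 / 487.1 = 364.6 s

364.6 s


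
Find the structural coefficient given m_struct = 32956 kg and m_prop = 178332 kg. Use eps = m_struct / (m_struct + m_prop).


eps = 32956 / (32956 + 178332) = 0.156

0.156


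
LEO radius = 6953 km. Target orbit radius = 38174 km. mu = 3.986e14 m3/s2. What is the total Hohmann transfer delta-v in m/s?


V1 = sqrt(mu/r1) = 7571.51 m/s
dV1 = V1*(sqrt(2*r2/(r1+r2)) - 1) = 2276.83 m/s
V2 = sqrt(mu/r2) = 3231.36 m/s
dV2 = V2*(1 - sqrt(2*r1/(r1+r2))) = 1437.58 m/s
Total dV = 3714 m/s

3714 m/s


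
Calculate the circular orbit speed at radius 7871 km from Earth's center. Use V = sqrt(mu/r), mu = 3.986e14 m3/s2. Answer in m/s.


V = sqrt(3.986e14 / 7871000) = 7116 m/s

7116 m/s


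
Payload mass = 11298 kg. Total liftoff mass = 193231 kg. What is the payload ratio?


PR = 11298 / 193231 = 0.0585

0.0585


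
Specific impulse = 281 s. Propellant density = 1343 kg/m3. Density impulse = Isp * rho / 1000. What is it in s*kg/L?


rho*Isp = 281 * 1343 / 1000 = 377 s*kg/L

377 s*kg/L


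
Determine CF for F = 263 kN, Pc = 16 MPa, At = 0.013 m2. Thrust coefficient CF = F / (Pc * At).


CF = 263000 / (16e6 * 0.013) = 1.26

1.26


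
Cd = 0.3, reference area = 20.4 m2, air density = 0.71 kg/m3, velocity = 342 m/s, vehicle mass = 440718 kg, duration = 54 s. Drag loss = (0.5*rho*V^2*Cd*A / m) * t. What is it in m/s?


D = 0.5 * 0.71 * 342^2 * 0.3 * 20.4 = 254115.99 N
a = 254115.99 / 440718 = 0.5766 m/s2
dV = 0.5766 * 54 = 31.1 m/s

31.1 m/s
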